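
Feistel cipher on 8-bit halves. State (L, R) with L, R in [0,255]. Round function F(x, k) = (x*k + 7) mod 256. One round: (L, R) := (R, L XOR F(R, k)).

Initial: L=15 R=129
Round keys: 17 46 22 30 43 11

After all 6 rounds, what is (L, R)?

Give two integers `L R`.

Answer: 204 36

Derivation:
Round 1 (k=17): L=129 R=151
Round 2 (k=46): L=151 R=168
Round 3 (k=22): L=168 R=224
Round 4 (k=30): L=224 R=239
Round 5 (k=43): L=239 R=204
Round 6 (k=11): L=204 R=36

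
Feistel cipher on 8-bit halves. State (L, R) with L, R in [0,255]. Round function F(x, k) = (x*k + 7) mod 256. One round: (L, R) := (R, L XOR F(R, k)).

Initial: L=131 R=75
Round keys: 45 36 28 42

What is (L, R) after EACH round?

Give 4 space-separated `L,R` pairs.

Round 1 (k=45): L=75 R=181
Round 2 (k=36): L=181 R=48
Round 3 (k=28): L=48 R=242
Round 4 (k=42): L=242 R=139

Answer: 75,181 181,48 48,242 242,139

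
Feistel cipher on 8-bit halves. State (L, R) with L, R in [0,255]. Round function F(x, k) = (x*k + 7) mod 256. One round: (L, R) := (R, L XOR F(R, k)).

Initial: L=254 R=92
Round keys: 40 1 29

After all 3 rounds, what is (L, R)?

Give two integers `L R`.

Answer: 252 10

Derivation:
Round 1 (k=40): L=92 R=153
Round 2 (k=1): L=153 R=252
Round 3 (k=29): L=252 R=10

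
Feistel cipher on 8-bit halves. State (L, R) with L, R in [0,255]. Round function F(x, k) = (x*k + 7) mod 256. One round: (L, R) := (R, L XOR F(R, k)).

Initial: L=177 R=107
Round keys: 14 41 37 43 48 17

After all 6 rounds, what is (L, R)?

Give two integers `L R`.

Round 1 (k=14): L=107 R=80
Round 2 (k=41): L=80 R=188
Round 3 (k=37): L=188 R=99
Round 4 (k=43): L=99 R=20
Round 5 (k=48): L=20 R=164
Round 6 (k=17): L=164 R=255

Answer: 164 255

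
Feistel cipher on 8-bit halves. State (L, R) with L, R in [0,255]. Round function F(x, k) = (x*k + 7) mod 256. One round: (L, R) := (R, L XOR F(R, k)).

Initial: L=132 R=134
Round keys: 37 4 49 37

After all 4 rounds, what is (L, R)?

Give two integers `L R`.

Round 1 (k=37): L=134 R=225
Round 2 (k=4): L=225 R=13
Round 3 (k=49): L=13 R=101
Round 4 (k=37): L=101 R=173

Answer: 101 173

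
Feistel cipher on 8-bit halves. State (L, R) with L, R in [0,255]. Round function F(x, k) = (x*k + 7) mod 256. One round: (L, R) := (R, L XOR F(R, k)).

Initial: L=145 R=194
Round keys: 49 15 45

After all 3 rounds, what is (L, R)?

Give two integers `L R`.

Answer: 13 232

Derivation:
Round 1 (k=49): L=194 R=184
Round 2 (k=15): L=184 R=13
Round 3 (k=45): L=13 R=232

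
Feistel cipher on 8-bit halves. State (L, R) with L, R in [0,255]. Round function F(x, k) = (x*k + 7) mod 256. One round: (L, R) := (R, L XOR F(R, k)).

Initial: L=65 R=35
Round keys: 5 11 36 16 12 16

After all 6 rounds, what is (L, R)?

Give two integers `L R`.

Round 1 (k=5): L=35 R=247
Round 2 (k=11): L=247 R=135
Round 3 (k=36): L=135 R=244
Round 4 (k=16): L=244 R=192
Round 5 (k=12): L=192 R=243
Round 6 (k=16): L=243 R=247

Answer: 243 247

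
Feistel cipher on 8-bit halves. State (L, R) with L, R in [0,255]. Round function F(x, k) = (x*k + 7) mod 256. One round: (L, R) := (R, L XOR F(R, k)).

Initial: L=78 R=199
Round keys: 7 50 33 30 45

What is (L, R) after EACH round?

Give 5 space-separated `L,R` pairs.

Answer: 199,54 54,84 84,237 237,153 153,1

Derivation:
Round 1 (k=7): L=199 R=54
Round 2 (k=50): L=54 R=84
Round 3 (k=33): L=84 R=237
Round 4 (k=30): L=237 R=153
Round 5 (k=45): L=153 R=1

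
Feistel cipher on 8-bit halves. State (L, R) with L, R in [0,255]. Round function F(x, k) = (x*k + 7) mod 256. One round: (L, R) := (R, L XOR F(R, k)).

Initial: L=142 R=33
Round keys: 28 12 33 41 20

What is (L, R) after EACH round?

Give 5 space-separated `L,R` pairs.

Round 1 (k=28): L=33 R=45
Round 2 (k=12): L=45 R=2
Round 3 (k=33): L=2 R=100
Round 4 (k=41): L=100 R=9
Round 5 (k=20): L=9 R=223

Answer: 33,45 45,2 2,100 100,9 9,223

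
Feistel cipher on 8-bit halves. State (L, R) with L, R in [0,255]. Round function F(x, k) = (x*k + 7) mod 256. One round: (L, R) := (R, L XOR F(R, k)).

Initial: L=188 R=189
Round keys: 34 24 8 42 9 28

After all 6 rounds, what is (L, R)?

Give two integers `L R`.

Answer: 114 214

Derivation:
Round 1 (k=34): L=189 R=157
Round 2 (k=24): L=157 R=2
Round 3 (k=8): L=2 R=138
Round 4 (k=42): L=138 R=169
Round 5 (k=9): L=169 R=114
Round 6 (k=28): L=114 R=214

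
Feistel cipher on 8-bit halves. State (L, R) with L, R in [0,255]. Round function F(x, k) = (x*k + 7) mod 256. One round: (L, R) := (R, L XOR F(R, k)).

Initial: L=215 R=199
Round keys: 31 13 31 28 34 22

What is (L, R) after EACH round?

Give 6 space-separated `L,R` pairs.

Round 1 (k=31): L=199 R=247
Round 2 (k=13): L=247 R=85
Round 3 (k=31): L=85 R=165
Round 4 (k=28): L=165 R=70
Round 5 (k=34): L=70 R=246
Round 6 (k=22): L=246 R=109

Answer: 199,247 247,85 85,165 165,70 70,246 246,109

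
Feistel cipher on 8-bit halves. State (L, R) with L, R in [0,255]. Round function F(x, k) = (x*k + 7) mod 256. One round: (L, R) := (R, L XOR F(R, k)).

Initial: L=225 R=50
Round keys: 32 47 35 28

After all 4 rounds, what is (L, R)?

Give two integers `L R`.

Answer: 38 156

Derivation:
Round 1 (k=32): L=50 R=166
Round 2 (k=47): L=166 R=179
Round 3 (k=35): L=179 R=38
Round 4 (k=28): L=38 R=156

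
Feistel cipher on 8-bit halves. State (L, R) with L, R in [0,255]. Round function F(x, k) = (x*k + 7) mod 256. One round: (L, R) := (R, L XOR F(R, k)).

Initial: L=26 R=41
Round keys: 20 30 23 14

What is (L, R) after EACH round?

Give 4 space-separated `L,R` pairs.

Answer: 41,33 33,204 204,122 122,127

Derivation:
Round 1 (k=20): L=41 R=33
Round 2 (k=30): L=33 R=204
Round 3 (k=23): L=204 R=122
Round 4 (k=14): L=122 R=127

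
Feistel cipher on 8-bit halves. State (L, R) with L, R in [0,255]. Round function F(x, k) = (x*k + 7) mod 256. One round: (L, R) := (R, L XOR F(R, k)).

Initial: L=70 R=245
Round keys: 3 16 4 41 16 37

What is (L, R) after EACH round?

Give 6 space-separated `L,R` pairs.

Round 1 (k=3): L=245 R=160
Round 2 (k=16): L=160 R=242
Round 3 (k=4): L=242 R=111
Round 4 (k=41): L=111 R=60
Round 5 (k=16): L=60 R=168
Round 6 (k=37): L=168 R=115

Answer: 245,160 160,242 242,111 111,60 60,168 168,115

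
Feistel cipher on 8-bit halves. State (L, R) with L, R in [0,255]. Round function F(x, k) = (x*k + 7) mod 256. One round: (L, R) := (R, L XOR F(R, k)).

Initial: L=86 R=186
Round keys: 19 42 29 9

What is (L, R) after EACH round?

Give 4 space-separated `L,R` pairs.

Answer: 186,131 131,63 63,169 169,199

Derivation:
Round 1 (k=19): L=186 R=131
Round 2 (k=42): L=131 R=63
Round 3 (k=29): L=63 R=169
Round 4 (k=9): L=169 R=199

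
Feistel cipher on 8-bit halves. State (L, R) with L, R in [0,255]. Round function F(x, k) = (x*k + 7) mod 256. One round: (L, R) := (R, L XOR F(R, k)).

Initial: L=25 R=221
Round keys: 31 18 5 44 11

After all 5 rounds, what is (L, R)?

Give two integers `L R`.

Answer: 119 240

Derivation:
Round 1 (k=31): L=221 R=211
Round 2 (k=18): L=211 R=0
Round 3 (k=5): L=0 R=212
Round 4 (k=44): L=212 R=119
Round 5 (k=11): L=119 R=240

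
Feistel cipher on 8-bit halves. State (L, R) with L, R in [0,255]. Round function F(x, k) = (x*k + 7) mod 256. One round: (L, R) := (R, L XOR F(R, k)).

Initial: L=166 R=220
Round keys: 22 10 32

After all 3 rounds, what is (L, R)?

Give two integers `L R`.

Answer: 61 238

Derivation:
Round 1 (k=22): L=220 R=73
Round 2 (k=10): L=73 R=61
Round 3 (k=32): L=61 R=238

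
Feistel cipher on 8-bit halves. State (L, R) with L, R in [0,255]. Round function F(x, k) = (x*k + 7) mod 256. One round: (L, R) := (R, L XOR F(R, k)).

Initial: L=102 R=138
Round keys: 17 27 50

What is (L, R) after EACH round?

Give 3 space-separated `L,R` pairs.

Answer: 138,87 87,190 190,116

Derivation:
Round 1 (k=17): L=138 R=87
Round 2 (k=27): L=87 R=190
Round 3 (k=50): L=190 R=116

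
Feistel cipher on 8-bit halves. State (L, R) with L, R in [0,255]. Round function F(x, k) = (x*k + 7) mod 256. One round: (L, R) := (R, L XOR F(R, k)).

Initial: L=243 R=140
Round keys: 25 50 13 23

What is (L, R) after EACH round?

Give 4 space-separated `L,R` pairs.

Answer: 140,64 64,11 11,214 214,74

Derivation:
Round 1 (k=25): L=140 R=64
Round 2 (k=50): L=64 R=11
Round 3 (k=13): L=11 R=214
Round 4 (k=23): L=214 R=74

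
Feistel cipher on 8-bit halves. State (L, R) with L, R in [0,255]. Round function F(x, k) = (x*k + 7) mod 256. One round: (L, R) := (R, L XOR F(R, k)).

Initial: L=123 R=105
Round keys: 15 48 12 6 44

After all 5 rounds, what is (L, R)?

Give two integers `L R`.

Answer: 253 185

Derivation:
Round 1 (k=15): L=105 R=85
Round 2 (k=48): L=85 R=158
Round 3 (k=12): L=158 R=58
Round 4 (k=6): L=58 R=253
Round 5 (k=44): L=253 R=185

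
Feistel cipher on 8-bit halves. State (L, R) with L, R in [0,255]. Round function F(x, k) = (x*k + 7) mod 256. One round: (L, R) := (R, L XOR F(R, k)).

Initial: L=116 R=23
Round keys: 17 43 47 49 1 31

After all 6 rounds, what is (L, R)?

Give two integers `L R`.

Answer: 52 199

Derivation:
Round 1 (k=17): L=23 R=250
Round 2 (k=43): L=250 R=18
Round 3 (k=47): L=18 R=175
Round 4 (k=49): L=175 R=148
Round 5 (k=1): L=148 R=52
Round 6 (k=31): L=52 R=199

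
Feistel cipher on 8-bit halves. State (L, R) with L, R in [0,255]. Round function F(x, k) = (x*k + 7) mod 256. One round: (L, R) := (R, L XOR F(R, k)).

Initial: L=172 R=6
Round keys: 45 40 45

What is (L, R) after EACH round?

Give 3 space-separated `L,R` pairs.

Round 1 (k=45): L=6 R=185
Round 2 (k=40): L=185 R=233
Round 3 (k=45): L=233 R=69

Answer: 6,185 185,233 233,69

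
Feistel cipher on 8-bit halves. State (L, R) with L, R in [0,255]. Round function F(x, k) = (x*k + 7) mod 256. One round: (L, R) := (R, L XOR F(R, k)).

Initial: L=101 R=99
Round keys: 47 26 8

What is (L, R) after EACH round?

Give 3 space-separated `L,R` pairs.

Round 1 (k=47): L=99 R=81
Round 2 (k=26): L=81 R=34
Round 3 (k=8): L=34 R=70

Answer: 99,81 81,34 34,70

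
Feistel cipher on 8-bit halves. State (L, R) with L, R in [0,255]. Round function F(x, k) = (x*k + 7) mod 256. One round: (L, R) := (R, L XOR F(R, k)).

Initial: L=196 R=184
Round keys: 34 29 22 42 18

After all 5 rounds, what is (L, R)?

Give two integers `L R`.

Round 1 (k=34): L=184 R=179
Round 2 (k=29): L=179 R=246
Round 3 (k=22): L=246 R=152
Round 4 (k=42): L=152 R=1
Round 5 (k=18): L=1 R=129

Answer: 1 129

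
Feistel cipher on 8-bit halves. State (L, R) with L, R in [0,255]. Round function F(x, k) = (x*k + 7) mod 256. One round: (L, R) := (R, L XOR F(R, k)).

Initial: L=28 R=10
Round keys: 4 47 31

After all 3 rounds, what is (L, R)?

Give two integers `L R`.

Round 1 (k=4): L=10 R=51
Round 2 (k=47): L=51 R=110
Round 3 (k=31): L=110 R=106

Answer: 110 106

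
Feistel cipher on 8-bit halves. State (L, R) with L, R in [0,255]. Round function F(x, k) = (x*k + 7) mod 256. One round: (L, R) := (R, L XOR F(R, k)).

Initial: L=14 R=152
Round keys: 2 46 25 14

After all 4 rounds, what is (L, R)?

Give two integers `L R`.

Round 1 (k=2): L=152 R=57
Round 2 (k=46): L=57 R=221
Round 3 (k=25): L=221 R=165
Round 4 (k=14): L=165 R=208

Answer: 165 208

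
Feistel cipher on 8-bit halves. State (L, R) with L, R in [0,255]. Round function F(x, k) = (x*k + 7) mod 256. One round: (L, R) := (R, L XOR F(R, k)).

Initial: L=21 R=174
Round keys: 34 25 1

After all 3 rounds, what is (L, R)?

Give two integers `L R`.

Round 1 (k=34): L=174 R=54
Round 2 (k=25): L=54 R=227
Round 3 (k=1): L=227 R=220

Answer: 227 220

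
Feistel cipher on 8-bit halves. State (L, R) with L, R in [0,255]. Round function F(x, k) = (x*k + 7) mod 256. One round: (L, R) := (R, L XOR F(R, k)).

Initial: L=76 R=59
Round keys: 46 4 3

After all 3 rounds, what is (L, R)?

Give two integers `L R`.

Round 1 (k=46): L=59 R=237
Round 2 (k=4): L=237 R=128
Round 3 (k=3): L=128 R=106

Answer: 128 106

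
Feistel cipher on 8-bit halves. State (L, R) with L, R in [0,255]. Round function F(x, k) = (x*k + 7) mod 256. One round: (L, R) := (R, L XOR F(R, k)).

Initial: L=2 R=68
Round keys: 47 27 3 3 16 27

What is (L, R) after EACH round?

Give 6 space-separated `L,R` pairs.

Round 1 (k=47): L=68 R=129
Round 2 (k=27): L=129 R=230
Round 3 (k=3): L=230 R=56
Round 4 (k=3): L=56 R=73
Round 5 (k=16): L=73 R=175
Round 6 (k=27): L=175 R=53

Answer: 68,129 129,230 230,56 56,73 73,175 175,53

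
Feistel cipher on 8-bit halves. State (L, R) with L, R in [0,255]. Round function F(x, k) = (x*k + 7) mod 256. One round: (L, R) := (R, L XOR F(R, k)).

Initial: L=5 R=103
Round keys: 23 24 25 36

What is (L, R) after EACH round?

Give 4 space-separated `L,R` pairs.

Answer: 103,77 77,88 88,210 210,215

Derivation:
Round 1 (k=23): L=103 R=77
Round 2 (k=24): L=77 R=88
Round 3 (k=25): L=88 R=210
Round 4 (k=36): L=210 R=215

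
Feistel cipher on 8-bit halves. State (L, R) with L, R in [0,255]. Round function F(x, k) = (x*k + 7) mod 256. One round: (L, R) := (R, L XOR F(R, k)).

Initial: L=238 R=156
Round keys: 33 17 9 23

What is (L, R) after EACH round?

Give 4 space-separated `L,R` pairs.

Answer: 156,205 205,56 56,50 50,189

Derivation:
Round 1 (k=33): L=156 R=205
Round 2 (k=17): L=205 R=56
Round 3 (k=9): L=56 R=50
Round 4 (k=23): L=50 R=189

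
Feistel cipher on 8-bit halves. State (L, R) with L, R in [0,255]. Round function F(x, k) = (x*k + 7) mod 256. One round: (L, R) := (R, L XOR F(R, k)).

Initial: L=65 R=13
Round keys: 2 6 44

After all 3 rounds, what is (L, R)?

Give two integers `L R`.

Round 1 (k=2): L=13 R=96
Round 2 (k=6): L=96 R=74
Round 3 (k=44): L=74 R=223

Answer: 74 223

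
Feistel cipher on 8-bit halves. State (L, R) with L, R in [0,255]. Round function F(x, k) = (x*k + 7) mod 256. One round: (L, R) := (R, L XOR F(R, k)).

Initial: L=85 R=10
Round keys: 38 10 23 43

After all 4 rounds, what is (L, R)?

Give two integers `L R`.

Answer: 160 142

Derivation:
Round 1 (k=38): L=10 R=214
Round 2 (k=10): L=214 R=105
Round 3 (k=23): L=105 R=160
Round 4 (k=43): L=160 R=142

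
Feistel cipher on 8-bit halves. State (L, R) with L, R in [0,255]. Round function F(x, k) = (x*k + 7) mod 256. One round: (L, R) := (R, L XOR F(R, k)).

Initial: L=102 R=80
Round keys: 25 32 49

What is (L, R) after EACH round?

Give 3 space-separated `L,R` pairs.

Answer: 80,177 177,119 119,127

Derivation:
Round 1 (k=25): L=80 R=177
Round 2 (k=32): L=177 R=119
Round 3 (k=49): L=119 R=127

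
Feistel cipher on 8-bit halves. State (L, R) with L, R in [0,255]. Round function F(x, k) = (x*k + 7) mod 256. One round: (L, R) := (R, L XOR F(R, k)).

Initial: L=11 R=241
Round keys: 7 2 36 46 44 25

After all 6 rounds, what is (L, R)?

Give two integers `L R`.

Answer: 25 251

Derivation:
Round 1 (k=7): L=241 R=149
Round 2 (k=2): L=149 R=192
Round 3 (k=36): L=192 R=146
Round 4 (k=46): L=146 R=131
Round 5 (k=44): L=131 R=25
Round 6 (k=25): L=25 R=251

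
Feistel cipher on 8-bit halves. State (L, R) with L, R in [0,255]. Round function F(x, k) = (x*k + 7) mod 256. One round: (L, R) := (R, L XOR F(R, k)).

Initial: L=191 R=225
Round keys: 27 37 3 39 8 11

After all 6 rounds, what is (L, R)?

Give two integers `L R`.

Round 1 (k=27): L=225 R=125
Round 2 (k=37): L=125 R=249
Round 3 (k=3): L=249 R=143
Round 4 (k=39): L=143 R=41
Round 5 (k=8): L=41 R=192
Round 6 (k=11): L=192 R=110

Answer: 192 110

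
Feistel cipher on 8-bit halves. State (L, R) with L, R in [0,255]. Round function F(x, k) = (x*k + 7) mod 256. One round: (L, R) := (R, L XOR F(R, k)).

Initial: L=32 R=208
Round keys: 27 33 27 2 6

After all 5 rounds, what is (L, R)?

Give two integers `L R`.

Answer: 157 195

Derivation:
Round 1 (k=27): L=208 R=215
Round 2 (k=33): L=215 R=110
Round 3 (k=27): L=110 R=118
Round 4 (k=2): L=118 R=157
Round 5 (k=6): L=157 R=195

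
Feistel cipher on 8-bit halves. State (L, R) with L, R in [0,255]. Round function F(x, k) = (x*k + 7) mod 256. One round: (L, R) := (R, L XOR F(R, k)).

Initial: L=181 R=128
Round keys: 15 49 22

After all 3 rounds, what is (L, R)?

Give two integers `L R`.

Answer: 25 31

Derivation:
Round 1 (k=15): L=128 R=50
Round 2 (k=49): L=50 R=25
Round 3 (k=22): L=25 R=31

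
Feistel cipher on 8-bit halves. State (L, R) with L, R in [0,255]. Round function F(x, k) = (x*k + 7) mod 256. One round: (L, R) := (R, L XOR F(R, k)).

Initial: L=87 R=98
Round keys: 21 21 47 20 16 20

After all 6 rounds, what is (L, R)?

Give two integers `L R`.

Answer: 113 67

Derivation:
Round 1 (k=21): L=98 R=70
Round 2 (k=21): L=70 R=167
Round 3 (k=47): L=167 R=246
Round 4 (k=20): L=246 R=152
Round 5 (k=16): L=152 R=113
Round 6 (k=20): L=113 R=67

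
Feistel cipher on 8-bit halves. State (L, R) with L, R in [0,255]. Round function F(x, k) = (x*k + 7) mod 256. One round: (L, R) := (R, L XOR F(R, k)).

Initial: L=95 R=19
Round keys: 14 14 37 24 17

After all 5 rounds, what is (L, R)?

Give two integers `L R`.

Answer: 199 207

Derivation:
Round 1 (k=14): L=19 R=78
Round 2 (k=14): L=78 R=88
Round 3 (k=37): L=88 R=241
Round 4 (k=24): L=241 R=199
Round 5 (k=17): L=199 R=207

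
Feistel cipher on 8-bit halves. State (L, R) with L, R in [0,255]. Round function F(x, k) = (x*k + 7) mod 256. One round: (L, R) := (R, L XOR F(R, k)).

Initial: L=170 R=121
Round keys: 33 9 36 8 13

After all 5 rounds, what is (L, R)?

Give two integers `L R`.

Round 1 (k=33): L=121 R=10
Round 2 (k=9): L=10 R=24
Round 3 (k=36): L=24 R=109
Round 4 (k=8): L=109 R=119
Round 5 (k=13): L=119 R=127

Answer: 119 127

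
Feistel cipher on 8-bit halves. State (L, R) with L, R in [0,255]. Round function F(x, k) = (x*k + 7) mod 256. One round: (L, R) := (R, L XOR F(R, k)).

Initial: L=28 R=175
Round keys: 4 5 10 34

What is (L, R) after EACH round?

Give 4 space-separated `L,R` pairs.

Round 1 (k=4): L=175 R=223
Round 2 (k=5): L=223 R=205
Round 3 (k=10): L=205 R=214
Round 4 (k=34): L=214 R=190

Answer: 175,223 223,205 205,214 214,190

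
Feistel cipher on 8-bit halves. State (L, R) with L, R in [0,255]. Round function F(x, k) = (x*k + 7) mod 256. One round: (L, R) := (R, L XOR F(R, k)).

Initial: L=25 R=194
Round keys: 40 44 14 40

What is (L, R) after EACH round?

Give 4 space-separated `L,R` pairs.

Round 1 (k=40): L=194 R=78
Round 2 (k=44): L=78 R=173
Round 3 (k=14): L=173 R=51
Round 4 (k=40): L=51 R=82

Answer: 194,78 78,173 173,51 51,82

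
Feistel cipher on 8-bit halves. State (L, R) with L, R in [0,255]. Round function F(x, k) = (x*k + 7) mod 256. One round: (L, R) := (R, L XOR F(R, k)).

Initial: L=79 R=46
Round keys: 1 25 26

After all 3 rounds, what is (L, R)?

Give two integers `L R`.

Answer: 223 215

Derivation:
Round 1 (k=1): L=46 R=122
Round 2 (k=25): L=122 R=223
Round 3 (k=26): L=223 R=215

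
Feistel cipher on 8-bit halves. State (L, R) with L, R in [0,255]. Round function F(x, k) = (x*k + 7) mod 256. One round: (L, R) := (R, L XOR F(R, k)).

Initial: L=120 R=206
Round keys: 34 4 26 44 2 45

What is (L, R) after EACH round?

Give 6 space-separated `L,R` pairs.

Answer: 206,27 27,189 189,34 34,98 98,233 233,158

Derivation:
Round 1 (k=34): L=206 R=27
Round 2 (k=4): L=27 R=189
Round 3 (k=26): L=189 R=34
Round 4 (k=44): L=34 R=98
Round 5 (k=2): L=98 R=233
Round 6 (k=45): L=233 R=158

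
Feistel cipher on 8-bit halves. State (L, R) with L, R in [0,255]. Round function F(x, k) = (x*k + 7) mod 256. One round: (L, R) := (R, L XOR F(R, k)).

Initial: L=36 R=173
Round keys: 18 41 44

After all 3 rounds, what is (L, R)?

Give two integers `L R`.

Round 1 (k=18): L=173 R=21
Round 2 (k=41): L=21 R=201
Round 3 (k=44): L=201 R=134

Answer: 201 134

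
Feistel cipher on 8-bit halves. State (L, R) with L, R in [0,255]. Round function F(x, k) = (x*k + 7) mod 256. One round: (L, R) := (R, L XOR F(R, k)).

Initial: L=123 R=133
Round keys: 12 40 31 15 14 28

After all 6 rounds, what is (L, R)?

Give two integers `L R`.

Round 1 (k=12): L=133 R=56
Round 2 (k=40): L=56 R=66
Round 3 (k=31): L=66 R=61
Round 4 (k=15): L=61 R=216
Round 5 (k=14): L=216 R=234
Round 6 (k=28): L=234 R=71

Answer: 234 71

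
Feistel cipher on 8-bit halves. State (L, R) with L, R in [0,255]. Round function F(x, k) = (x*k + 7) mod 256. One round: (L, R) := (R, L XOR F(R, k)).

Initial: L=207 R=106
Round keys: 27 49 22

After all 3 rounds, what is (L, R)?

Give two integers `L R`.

Round 1 (k=27): L=106 R=250
Round 2 (k=49): L=250 R=139
Round 3 (k=22): L=139 R=3

Answer: 139 3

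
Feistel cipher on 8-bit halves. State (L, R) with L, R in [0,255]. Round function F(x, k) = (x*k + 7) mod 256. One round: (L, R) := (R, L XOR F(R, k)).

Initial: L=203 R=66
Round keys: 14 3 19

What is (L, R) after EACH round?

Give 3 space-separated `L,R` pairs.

Answer: 66,104 104,125 125,38

Derivation:
Round 1 (k=14): L=66 R=104
Round 2 (k=3): L=104 R=125
Round 3 (k=19): L=125 R=38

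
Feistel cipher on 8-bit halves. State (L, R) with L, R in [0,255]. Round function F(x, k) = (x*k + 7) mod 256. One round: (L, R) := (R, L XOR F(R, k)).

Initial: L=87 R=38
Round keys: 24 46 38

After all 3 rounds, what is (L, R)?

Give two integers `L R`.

Round 1 (k=24): L=38 R=192
Round 2 (k=46): L=192 R=161
Round 3 (k=38): L=161 R=45

Answer: 161 45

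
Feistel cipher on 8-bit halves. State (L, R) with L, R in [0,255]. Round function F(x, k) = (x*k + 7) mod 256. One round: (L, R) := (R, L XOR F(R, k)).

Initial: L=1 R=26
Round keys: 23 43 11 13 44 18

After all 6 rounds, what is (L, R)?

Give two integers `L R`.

Round 1 (k=23): L=26 R=92
Round 2 (k=43): L=92 R=97
Round 3 (k=11): L=97 R=110
Round 4 (k=13): L=110 R=252
Round 5 (k=44): L=252 R=57
Round 6 (k=18): L=57 R=245

Answer: 57 245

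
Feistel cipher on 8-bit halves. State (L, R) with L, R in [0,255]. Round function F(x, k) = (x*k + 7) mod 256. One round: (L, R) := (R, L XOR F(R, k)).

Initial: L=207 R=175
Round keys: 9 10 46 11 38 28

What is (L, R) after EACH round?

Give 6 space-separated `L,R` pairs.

Answer: 175,225 225,126 126,74 74,75 75,99 99,144

Derivation:
Round 1 (k=9): L=175 R=225
Round 2 (k=10): L=225 R=126
Round 3 (k=46): L=126 R=74
Round 4 (k=11): L=74 R=75
Round 5 (k=38): L=75 R=99
Round 6 (k=28): L=99 R=144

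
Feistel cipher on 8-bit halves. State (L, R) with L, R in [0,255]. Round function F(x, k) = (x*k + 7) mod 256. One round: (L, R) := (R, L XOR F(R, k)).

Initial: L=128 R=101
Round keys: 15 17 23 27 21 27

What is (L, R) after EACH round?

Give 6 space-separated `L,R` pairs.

Answer: 101,114 114,252 252,217 217,22 22,12 12,93

Derivation:
Round 1 (k=15): L=101 R=114
Round 2 (k=17): L=114 R=252
Round 3 (k=23): L=252 R=217
Round 4 (k=27): L=217 R=22
Round 5 (k=21): L=22 R=12
Round 6 (k=27): L=12 R=93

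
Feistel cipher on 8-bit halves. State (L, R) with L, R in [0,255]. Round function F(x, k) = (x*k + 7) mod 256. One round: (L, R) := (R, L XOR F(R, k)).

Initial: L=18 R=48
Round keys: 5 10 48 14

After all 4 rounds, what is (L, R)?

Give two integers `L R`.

Round 1 (k=5): L=48 R=229
Round 2 (k=10): L=229 R=201
Round 3 (k=48): L=201 R=82
Round 4 (k=14): L=82 R=74

Answer: 82 74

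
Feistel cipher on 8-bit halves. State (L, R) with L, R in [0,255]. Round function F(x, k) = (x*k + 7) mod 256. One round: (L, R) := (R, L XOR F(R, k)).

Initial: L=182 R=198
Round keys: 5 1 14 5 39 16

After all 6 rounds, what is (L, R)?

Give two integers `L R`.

Round 1 (k=5): L=198 R=83
Round 2 (k=1): L=83 R=156
Round 3 (k=14): L=156 R=220
Round 4 (k=5): L=220 R=207
Round 5 (k=39): L=207 R=76
Round 6 (k=16): L=76 R=8

Answer: 76 8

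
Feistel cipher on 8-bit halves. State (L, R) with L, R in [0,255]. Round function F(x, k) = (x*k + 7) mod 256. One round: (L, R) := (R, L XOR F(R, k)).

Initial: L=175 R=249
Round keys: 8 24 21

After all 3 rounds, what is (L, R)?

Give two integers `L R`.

Answer: 254 189

Derivation:
Round 1 (k=8): L=249 R=96
Round 2 (k=24): L=96 R=254
Round 3 (k=21): L=254 R=189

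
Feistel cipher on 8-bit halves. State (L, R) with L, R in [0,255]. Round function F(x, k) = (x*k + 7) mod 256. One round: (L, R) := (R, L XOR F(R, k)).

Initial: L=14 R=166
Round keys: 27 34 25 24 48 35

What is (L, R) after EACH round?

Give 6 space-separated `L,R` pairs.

Round 1 (k=27): L=166 R=135
Round 2 (k=34): L=135 R=83
Round 3 (k=25): L=83 R=165
Round 4 (k=24): L=165 R=44
Round 5 (k=48): L=44 R=226
Round 6 (k=35): L=226 R=193

Answer: 166,135 135,83 83,165 165,44 44,226 226,193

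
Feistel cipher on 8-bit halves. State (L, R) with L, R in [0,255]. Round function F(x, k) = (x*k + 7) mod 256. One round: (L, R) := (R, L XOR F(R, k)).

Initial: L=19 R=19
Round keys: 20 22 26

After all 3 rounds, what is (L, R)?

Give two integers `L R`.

Answer: 116 95

Derivation:
Round 1 (k=20): L=19 R=144
Round 2 (k=22): L=144 R=116
Round 3 (k=26): L=116 R=95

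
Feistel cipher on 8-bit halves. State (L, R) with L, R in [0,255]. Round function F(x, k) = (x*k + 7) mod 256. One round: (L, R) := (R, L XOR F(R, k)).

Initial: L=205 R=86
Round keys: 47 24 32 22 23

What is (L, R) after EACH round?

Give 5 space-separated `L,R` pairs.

Answer: 86,28 28,241 241,59 59,232 232,228

Derivation:
Round 1 (k=47): L=86 R=28
Round 2 (k=24): L=28 R=241
Round 3 (k=32): L=241 R=59
Round 4 (k=22): L=59 R=232
Round 5 (k=23): L=232 R=228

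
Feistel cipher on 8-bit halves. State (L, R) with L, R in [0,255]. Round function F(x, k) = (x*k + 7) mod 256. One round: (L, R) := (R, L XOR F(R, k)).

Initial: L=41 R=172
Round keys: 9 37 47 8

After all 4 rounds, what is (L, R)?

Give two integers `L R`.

Round 1 (k=9): L=172 R=58
Round 2 (k=37): L=58 R=197
Round 3 (k=47): L=197 R=8
Round 4 (k=8): L=8 R=130

Answer: 8 130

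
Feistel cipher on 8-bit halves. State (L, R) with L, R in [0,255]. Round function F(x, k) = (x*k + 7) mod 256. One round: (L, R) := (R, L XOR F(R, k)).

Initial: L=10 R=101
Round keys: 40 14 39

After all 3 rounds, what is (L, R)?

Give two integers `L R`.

Answer: 168 90

Derivation:
Round 1 (k=40): L=101 R=197
Round 2 (k=14): L=197 R=168
Round 3 (k=39): L=168 R=90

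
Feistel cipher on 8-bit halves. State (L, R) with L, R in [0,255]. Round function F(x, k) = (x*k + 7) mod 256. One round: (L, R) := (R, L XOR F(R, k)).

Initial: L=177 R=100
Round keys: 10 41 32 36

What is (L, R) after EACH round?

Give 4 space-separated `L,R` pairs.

Answer: 100,94 94,113 113,121 121,122

Derivation:
Round 1 (k=10): L=100 R=94
Round 2 (k=41): L=94 R=113
Round 3 (k=32): L=113 R=121
Round 4 (k=36): L=121 R=122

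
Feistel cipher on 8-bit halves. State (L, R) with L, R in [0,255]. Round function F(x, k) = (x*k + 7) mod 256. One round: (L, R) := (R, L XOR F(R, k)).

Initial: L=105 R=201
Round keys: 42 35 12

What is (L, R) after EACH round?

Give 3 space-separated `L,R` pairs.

Round 1 (k=42): L=201 R=104
Round 2 (k=35): L=104 R=246
Round 3 (k=12): L=246 R=231

Answer: 201,104 104,246 246,231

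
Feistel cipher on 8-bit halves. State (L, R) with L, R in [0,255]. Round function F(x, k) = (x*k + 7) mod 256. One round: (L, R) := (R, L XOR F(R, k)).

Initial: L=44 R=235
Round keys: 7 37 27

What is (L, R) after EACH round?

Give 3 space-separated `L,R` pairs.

Answer: 235,88 88,84 84,187

Derivation:
Round 1 (k=7): L=235 R=88
Round 2 (k=37): L=88 R=84
Round 3 (k=27): L=84 R=187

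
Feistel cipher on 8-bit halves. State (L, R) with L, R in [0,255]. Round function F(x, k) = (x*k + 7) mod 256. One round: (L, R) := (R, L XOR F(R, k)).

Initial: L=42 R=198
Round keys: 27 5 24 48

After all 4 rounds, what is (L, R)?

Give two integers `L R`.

Round 1 (k=27): L=198 R=195
Round 2 (k=5): L=195 R=16
Round 3 (k=24): L=16 R=68
Round 4 (k=48): L=68 R=215

Answer: 68 215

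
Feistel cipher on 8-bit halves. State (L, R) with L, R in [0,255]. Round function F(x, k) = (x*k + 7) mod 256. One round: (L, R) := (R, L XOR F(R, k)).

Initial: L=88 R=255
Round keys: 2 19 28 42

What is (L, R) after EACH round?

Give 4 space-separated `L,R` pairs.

Answer: 255,93 93,17 17,190 190,34

Derivation:
Round 1 (k=2): L=255 R=93
Round 2 (k=19): L=93 R=17
Round 3 (k=28): L=17 R=190
Round 4 (k=42): L=190 R=34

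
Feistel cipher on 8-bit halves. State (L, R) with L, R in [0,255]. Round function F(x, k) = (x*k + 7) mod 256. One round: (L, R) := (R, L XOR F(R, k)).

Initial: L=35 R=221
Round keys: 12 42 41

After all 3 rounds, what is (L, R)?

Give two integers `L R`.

Answer: 90 49

Derivation:
Round 1 (k=12): L=221 R=64
Round 2 (k=42): L=64 R=90
Round 3 (k=41): L=90 R=49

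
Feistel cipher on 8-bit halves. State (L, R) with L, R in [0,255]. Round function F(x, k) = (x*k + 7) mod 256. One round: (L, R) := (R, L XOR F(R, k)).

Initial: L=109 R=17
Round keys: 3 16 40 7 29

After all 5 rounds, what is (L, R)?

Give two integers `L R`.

Round 1 (k=3): L=17 R=87
Round 2 (k=16): L=87 R=102
Round 3 (k=40): L=102 R=160
Round 4 (k=7): L=160 R=1
Round 5 (k=29): L=1 R=132

Answer: 1 132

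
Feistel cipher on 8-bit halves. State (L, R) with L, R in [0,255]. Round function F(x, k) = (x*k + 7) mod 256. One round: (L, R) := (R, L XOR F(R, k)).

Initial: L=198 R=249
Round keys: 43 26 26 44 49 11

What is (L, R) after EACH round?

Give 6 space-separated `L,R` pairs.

Round 1 (k=43): L=249 R=28
Round 2 (k=26): L=28 R=38
Round 3 (k=26): L=38 R=255
Round 4 (k=44): L=255 R=253
Round 5 (k=49): L=253 R=139
Round 6 (k=11): L=139 R=253

Answer: 249,28 28,38 38,255 255,253 253,139 139,253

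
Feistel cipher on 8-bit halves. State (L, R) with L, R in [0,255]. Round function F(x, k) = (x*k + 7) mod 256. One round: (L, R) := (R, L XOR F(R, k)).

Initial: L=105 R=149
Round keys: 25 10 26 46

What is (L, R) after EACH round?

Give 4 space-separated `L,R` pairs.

Answer: 149,253 253,124 124,98 98,223

Derivation:
Round 1 (k=25): L=149 R=253
Round 2 (k=10): L=253 R=124
Round 3 (k=26): L=124 R=98
Round 4 (k=46): L=98 R=223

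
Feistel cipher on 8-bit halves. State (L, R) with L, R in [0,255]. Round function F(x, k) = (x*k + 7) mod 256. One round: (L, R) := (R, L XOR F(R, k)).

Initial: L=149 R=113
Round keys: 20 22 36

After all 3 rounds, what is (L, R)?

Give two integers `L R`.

Round 1 (k=20): L=113 R=78
Round 2 (k=22): L=78 R=202
Round 3 (k=36): L=202 R=33

Answer: 202 33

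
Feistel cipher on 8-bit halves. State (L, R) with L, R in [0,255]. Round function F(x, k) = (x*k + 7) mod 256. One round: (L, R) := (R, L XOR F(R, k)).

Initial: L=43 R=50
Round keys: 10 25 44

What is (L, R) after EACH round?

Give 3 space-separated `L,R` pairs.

Round 1 (k=10): L=50 R=208
Round 2 (k=25): L=208 R=101
Round 3 (k=44): L=101 R=179

Answer: 50,208 208,101 101,179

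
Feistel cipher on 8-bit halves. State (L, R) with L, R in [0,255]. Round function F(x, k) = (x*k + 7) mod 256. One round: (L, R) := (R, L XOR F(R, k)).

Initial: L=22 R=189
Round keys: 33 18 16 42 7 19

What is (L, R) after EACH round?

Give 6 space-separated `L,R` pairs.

Answer: 189,114 114,182 182,21 21,207 207,165 165,137

Derivation:
Round 1 (k=33): L=189 R=114
Round 2 (k=18): L=114 R=182
Round 3 (k=16): L=182 R=21
Round 4 (k=42): L=21 R=207
Round 5 (k=7): L=207 R=165
Round 6 (k=19): L=165 R=137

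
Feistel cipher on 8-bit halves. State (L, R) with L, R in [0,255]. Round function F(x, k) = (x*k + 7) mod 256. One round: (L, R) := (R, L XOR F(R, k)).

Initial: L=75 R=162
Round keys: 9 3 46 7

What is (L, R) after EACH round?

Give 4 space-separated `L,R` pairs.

Round 1 (k=9): L=162 R=242
Round 2 (k=3): L=242 R=127
Round 3 (k=46): L=127 R=43
Round 4 (k=7): L=43 R=75

Answer: 162,242 242,127 127,43 43,75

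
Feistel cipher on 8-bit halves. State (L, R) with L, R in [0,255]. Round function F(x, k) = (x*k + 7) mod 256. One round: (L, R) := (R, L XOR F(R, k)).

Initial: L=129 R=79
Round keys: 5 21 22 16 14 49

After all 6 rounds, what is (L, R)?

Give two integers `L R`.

Round 1 (k=5): L=79 R=19
Round 2 (k=21): L=19 R=217
Round 3 (k=22): L=217 R=190
Round 4 (k=16): L=190 R=62
Round 5 (k=14): L=62 R=213
Round 6 (k=49): L=213 R=242

Answer: 213 242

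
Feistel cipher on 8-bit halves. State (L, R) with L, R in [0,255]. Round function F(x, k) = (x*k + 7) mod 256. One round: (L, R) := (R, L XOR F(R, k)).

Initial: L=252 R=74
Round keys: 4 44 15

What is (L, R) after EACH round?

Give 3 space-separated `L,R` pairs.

Round 1 (k=4): L=74 R=211
Round 2 (k=44): L=211 R=1
Round 3 (k=15): L=1 R=197

Answer: 74,211 211,1 1,197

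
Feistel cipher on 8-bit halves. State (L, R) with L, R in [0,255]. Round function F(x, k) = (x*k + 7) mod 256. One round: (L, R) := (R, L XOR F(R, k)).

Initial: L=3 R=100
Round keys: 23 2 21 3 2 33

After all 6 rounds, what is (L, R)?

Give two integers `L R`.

Round 1 (k=23): L=100 R=0
Round 2 (k=2): L=0 R=99
Round 3 (k=21): L=99 R=38
Round 4 (k=3): L=38 R=26
Round 5 (k=2): L=26 R=29
Round 6 (k=33): L=29 R=222

Answer: 29 222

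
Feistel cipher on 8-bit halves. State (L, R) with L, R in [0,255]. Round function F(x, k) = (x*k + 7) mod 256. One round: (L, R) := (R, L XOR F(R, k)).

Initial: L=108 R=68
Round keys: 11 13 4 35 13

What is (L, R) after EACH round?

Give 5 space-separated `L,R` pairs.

Round 1 (k=11): L=68 R=159
Round 2 (k=13): L=159 R=94
Round 3 (k=4): L=94 R=224
Round 4 (k=35): L=224 R=249
Round 5 (k=13): L=249 R=76

Answer: 68,159 159,94 94,224 224,249 249,76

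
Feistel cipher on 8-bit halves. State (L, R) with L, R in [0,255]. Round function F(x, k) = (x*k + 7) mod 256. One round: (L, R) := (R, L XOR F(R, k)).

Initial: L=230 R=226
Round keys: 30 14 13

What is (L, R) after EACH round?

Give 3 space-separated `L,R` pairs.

Answer: 226,101 101,111 111,207

Derivation:
Round 1 (k=30): L=226 R=101
Round 2 (k=14): L=101 R=111
Round 3 (k=13): L=111 R=207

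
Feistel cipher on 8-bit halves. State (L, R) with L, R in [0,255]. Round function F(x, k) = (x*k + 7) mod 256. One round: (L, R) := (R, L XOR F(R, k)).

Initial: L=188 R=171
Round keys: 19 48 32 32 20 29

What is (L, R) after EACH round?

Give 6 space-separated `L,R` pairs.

Answer: 171,4 4,108 108,131 131,11 11,96 96,236

Derivation:
Round 1 (k=19): L=171 R=4
Round 2 (k=48): L=4 R=108
Round 3 (k=32): L=108 R=131
Round 4 (k=32): L=131 R=11
Round 5 (k=20): L=11 R=96
Round 6 (k=29): L=96 R=236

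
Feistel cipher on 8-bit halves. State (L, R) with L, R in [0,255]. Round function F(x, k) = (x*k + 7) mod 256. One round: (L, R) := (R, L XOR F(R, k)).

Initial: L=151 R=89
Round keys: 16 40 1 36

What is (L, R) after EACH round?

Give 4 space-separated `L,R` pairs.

Answer: 89,0 0,94 94,101 101,101

Derivation:
Round 1 (k=16): L=89 R=0
Round 2 (k=40): L=0 R=94
Round 3 (k=1): L=94 R=101
Round 4 (k=36): L=101 R=101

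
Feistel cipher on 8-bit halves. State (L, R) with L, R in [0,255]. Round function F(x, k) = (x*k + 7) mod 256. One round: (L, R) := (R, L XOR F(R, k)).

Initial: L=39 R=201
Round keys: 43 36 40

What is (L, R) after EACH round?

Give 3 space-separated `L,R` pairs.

Round 1 (k=43): L=201 R=237
Round 2 (k=36): L=237 R=146
Round 3 (k=40): L=146 R=58

Answer: 201,237 237,146 146,58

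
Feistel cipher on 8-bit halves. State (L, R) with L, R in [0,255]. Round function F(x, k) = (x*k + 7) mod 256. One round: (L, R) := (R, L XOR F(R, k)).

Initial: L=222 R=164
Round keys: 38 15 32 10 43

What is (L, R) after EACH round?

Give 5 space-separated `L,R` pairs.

Round 1 (k=38): L=164 R=129
Round 2 (k=15): L=129 R=50
Round 3 (k=32): L=50 R=198
Round 4 (k=10): L=198 R=241
Round 5 (k=43): L=241 R=68

Answer: 164,129 129,50 50,198 198,241 241,68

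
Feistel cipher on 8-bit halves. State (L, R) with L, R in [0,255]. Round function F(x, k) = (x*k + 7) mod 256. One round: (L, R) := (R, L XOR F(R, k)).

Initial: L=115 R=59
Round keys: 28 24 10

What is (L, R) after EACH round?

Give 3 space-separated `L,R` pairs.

Round 1 (k=28): L=59 R=8
Round 2 (k=24): L=8 R=252
Round 3 (k=10): L=252 R=215

Answer: 59,8 8,252 252,215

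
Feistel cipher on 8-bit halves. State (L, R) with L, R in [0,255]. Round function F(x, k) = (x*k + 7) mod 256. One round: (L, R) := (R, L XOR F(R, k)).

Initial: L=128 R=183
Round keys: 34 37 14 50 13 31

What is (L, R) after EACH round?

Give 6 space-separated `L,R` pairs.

Answer: 183,213 213,103 103,124 124,88 88,3 3,60

Derivation:
Round 1 (k=34): L=183 R=213
Round 2 (k=37): L=213 R=103
Round 3 (k=14): L=103 R=124
Round 4 (k=50): L=124 R=88
Round 5 (k=13): L=88 R=3
Round 6 (k=31): L=3 R=60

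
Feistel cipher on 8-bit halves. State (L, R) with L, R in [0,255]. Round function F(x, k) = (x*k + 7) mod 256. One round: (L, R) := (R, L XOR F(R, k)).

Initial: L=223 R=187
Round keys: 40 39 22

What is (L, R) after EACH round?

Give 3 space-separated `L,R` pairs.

Answer: 187,224 224,156 156,143

Derivation:
Round 1 (k=40): L=187 R=224
Round 2 (k=39): L=224 R=156
Round 3 (k=22): L=156 R=143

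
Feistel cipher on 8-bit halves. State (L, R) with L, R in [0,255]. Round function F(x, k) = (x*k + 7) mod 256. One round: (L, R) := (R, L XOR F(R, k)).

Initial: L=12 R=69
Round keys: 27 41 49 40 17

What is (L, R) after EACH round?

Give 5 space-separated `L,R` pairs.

Answer: 69,66 66,220 220,97 97,243 243,75

Derivation:
Round 1 (k=27): L=69 R=66
Round 2 (k=41): L=66 R=220
Round 3 (k=49): L=220 R=97
Round 4 (k=40): L=97 R=243
Round 5 (k=17): L=243 R=75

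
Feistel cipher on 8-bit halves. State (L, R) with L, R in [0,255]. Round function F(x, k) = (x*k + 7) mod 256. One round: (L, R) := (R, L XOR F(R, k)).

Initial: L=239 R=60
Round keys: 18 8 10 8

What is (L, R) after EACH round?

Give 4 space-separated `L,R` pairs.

Answer: 60,208 208,187 187,133 133,148

Derivation:
Round 1 (k=18): L=60 R=208
Round 2 (k=8): L=208 R=187
Round 3 (k=10): L=187 R=133
Round 4 (k=8): L=133 R=148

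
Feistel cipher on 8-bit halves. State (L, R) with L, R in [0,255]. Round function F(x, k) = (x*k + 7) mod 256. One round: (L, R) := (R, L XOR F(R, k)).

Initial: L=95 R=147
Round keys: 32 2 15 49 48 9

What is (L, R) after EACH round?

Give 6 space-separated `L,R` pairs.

Answer: 147,56 56,228 228,91 91,150 150,124 124,245

Derivation:
Round 1 (k=32): L=147 R=56
Round 2 (k=2): L=56 R=228
Round 3 (k=15): L=228 R=91
Round 4 (k=49): L=91 R=150
Round 5 (k=48): L=150 R=124
Round 6 (k=9): L=124 R=245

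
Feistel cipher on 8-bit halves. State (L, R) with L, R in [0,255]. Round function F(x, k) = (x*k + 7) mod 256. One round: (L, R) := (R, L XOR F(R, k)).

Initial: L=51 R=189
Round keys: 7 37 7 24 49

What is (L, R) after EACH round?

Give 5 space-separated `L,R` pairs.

Round 1 (k=7): L=189 R=1
Round 2 (k=37): L=1 R=145
Round 3 (k=7): L=145 R=255
Round 4 (k=24): L=255 R=126
Round 5 (k=49): L=126 R=218

Answer: 189,1 1,145 145,255 255,126 126,218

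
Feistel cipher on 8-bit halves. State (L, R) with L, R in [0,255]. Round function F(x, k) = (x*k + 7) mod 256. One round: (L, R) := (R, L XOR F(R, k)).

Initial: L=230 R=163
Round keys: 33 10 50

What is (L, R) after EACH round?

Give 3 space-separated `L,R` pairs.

Round 1 (k=33): L=163 R=236
Round 2 (k=10): L=236 R=156
Round 3 (k=50): L=156 R=147

Answer: 163,236 236,156 156,147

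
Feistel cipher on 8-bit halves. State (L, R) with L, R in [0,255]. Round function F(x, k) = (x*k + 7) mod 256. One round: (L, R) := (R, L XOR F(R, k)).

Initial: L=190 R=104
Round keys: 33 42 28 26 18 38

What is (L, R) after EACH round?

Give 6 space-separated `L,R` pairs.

Answer: 104,209 209,57 57,146 146,226 226,121 121,31

Derivation:
Round 1 (k=33): L=104 R=209
Round 2 (k=42): L=209 R=57
Round 3 (k=28): L=57 R=146
Round 4 (k=26): L=146 R=226
Round 5 (k=18): L=226 R=121
Round 6 (k=38): L=121 R=31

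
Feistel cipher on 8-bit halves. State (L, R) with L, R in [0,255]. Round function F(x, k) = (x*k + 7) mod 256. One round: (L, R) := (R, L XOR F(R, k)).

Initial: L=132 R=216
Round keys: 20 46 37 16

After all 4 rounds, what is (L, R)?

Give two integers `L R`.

Answer: 55 126

Derivation:
Round 1 (k=20): L=216 R=99
Round 2 (k=46): L=99 R=9
Round 3 (k=37): L=9 R=55
Round 4 (k=16): L=55 R=126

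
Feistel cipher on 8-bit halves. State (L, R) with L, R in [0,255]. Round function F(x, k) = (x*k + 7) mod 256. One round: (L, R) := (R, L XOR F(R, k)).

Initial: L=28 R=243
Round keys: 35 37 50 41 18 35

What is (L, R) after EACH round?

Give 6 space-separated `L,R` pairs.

Round 1 (k=35): L=243 R=92
Round 2 (k=37): L=92 R=160
Round 3 (k=50): L=160 R=27
Round 4 (k=41): L=27 R=250
Round 5 (k=18): L=250 R=128
Round 6 (k=35): L=128 R=125

Answer: 243,92 92,160 160,27 27,250 250,128 128,125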